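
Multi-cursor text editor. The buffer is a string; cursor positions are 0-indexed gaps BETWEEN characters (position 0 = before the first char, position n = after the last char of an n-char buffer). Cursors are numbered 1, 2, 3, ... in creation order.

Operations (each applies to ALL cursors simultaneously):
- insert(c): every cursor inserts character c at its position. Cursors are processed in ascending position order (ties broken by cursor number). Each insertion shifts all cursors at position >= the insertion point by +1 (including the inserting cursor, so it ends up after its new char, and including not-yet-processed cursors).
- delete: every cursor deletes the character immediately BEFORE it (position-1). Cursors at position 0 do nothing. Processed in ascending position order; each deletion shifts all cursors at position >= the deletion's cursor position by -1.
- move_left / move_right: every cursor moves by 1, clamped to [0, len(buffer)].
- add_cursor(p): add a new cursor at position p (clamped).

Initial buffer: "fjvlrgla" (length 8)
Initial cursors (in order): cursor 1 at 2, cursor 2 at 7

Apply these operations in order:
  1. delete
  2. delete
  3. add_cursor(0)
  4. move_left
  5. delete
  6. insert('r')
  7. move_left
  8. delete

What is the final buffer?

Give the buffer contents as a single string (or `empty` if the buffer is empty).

After op 1 (delete): buffer="fvlrga" (len 6), cursors c1@1 c2@5, authorship ......
After op 2 (delete): buffer="vlra" (len 4), cursors c1@0 c2@3, authorship ....
After op 3 (add_cursor(0)): buffer="vlra" (len 4), cursors c1@0 c3@0 c2@3, authorship ....
After op 4 (move_left): buffer="vlra" (len 4), cursors c1@0 c3@0 c2@2, authorship ....
After op 5 (delete): buffer="vra" (len 3), cursors c1@0 c3@0 c2@1, authorship ...
After op 6 (insert('r')): buffer="rrvrra" (len 6), cursors c1@2 c3@2 c2@4, authorship 13.2..
After op 7 (move_left): buffer="rrvrra" (len 6), cursors c1@1 c3@1 c2@3, authorship 13.2..
After op 8 (delete): buffer="rrra" (len 4), cursors c1@0 c3@0 c2@1, authorship 32..

Answer: rrra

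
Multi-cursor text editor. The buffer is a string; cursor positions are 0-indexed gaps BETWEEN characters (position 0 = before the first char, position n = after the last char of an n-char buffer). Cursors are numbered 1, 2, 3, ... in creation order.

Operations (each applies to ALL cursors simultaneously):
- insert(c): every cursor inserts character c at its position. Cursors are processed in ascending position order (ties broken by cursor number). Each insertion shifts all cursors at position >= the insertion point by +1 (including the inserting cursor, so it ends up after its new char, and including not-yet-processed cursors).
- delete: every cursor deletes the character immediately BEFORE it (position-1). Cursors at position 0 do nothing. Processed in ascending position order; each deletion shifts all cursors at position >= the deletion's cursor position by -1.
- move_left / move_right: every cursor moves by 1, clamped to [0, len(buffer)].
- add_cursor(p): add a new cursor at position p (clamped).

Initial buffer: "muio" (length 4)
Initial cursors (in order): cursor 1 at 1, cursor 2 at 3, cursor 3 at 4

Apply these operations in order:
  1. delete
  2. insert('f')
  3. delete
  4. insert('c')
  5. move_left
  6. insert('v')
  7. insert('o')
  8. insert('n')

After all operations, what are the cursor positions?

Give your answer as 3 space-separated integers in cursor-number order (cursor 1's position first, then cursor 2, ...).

After op 1 (delete): buffer="u" (len 1), cursors c1@0 c2@1 c3@1, authorship .
After op 2 (insert('f')): buffer="fuff" (len 4), cursors c1@1 c2@4 c3@4, authorship 1.23
After op 3 (delete): buffer="u" (len 1), cursors c1@0 c2@1 c3@1, authorship .
After op 4 (insert('c')): buffer="cucc" (len 4), cursors c1@1 c2@4 c3@4, authorship 1.23
After op 5 (move_left): buffer="cucc" (len 4), cursors c1@0 c2@3 c3@3, authorship 1.23
After op 6 (insert('v')): buffer="vcucvvc" (len 7), cursors c1@1 c2@6 c3@6, authorship 11.2233
After op 7 (insert('o')): buffer="vocucvvooc" (len 10), cursors c1@2 c2@9 c3@9, authorship 111.223233
After op 8 (insert('n')): buffer="voncucvvoonnc" (len 13), cursors c1@3 c2@12 c3@12, authorship 1111.22323233

Answer: 3 12 12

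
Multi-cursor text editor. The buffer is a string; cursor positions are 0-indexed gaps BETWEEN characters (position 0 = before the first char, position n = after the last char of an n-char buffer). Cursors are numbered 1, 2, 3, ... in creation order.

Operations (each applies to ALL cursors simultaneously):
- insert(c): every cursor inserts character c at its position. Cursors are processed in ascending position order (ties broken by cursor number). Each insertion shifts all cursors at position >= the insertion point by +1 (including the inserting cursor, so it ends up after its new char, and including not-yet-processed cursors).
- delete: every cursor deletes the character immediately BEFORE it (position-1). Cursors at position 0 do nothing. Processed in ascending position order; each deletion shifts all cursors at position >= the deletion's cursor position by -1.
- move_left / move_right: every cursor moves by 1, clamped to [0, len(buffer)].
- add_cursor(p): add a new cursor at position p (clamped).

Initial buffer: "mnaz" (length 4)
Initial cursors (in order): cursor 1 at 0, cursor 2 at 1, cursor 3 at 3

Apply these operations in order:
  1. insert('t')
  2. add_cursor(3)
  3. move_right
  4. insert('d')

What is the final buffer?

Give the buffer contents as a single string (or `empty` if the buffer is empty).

After op 1 (insert('t')): buffer="tmtnatz" (len 7), cursors c1@1 c2@3 c3@6, authorship 1.2..3.
After op 2 (add_cursor(3)): buffer="tmtnatz" (len 7), cursors c1@1 c2@3 c4@3 c3@6, authorship 1.2..3.
After op 3 (move_right): buffer="tmtnatz" (len 7), cursors c1@2 c2@4 c4@4 c3@7, authorship 1.2..3.
After op 4 (insert('d')): buffer="tmdtnddatzd" (len 11), cursors c1@3 c2@7 c4@7 c3@11, authorship 1.12.24.3.3

Answer: tmdtnddatzd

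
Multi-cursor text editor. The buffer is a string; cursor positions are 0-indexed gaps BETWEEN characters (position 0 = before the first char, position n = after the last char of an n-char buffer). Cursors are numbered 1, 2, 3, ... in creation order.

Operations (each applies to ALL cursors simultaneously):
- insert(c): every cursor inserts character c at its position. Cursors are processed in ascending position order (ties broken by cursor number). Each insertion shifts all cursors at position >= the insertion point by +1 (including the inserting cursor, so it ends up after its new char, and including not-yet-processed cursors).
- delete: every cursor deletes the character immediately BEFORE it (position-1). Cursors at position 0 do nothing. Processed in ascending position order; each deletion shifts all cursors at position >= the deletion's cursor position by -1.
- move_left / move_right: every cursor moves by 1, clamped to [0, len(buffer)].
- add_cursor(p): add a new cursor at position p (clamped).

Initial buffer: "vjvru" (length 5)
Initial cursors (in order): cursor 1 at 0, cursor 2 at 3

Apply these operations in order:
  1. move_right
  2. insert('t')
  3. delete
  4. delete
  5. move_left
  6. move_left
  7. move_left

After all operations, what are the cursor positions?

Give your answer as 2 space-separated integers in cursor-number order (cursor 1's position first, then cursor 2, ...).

After op 1 (move_right): buffer="vjvru" (len 5), cursors c1@1 c2@4, authorship .....
After op 2 (insert('t')): buffer="vtjvrtu" (len 7), cursors c1@2 c2@6, authorship .1...2.
After op 3 (delete): buffer="vjvru" (len 5), cursors c1@1 c2@4, authorship .....
After op 4 (delete): buffer="jvu" (len 3), cursors c1@0 c2@2, authorship ...
After op 5 (move_left): buffer="jvu" (len 3), cursors c1@0 c2@1, authorship ...
After op 6 (move_left): buffer="jvu" (len 3), cursors c1@0 c2@0, authorship ...
After op 7 (move_left): buffer="jvu" (len 3), cursors c1@0 c2@0, authorship ...

Answer: 0 0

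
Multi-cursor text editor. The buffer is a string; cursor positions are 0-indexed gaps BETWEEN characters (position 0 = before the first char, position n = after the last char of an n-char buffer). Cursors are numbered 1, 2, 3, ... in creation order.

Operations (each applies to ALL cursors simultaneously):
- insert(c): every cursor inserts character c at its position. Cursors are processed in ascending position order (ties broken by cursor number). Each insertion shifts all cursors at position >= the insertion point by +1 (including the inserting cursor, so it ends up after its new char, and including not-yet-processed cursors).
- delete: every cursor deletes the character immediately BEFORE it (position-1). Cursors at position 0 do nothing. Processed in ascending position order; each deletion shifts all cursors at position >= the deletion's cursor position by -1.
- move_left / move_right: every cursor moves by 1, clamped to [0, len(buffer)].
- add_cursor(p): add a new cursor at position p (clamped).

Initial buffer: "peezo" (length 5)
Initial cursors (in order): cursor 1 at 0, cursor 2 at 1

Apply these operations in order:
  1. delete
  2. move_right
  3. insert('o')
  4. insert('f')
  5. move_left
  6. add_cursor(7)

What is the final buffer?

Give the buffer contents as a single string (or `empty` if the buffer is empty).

Answer: eooffezo

Derivation:
After op 1 (delete): buffer="eezo" (len 4), cursors c1@0 c2@0, authorship ....
After op 2 (move_right): buffer="eezo" (len 4), cursors c1@1 c2@1, authorship ....
After op 3 (insert('o')): buffer="eooezo" (len 6), cursors c1@3 c2@3, authorship .12...
After op 4 (insert('f')): buffer="eooffezo" (len 8), cursors c1@5 c2@5, authorship .1212...
After op 5 (move_left): buffer="eooffezo" (len 8), cursors c1@4 c2@4, authorship .1212...
After op 6 (add_cursor(7)): buffer="eooffezo" (len 8), cursors c1@4 c2@4 c3@7, authorship .1212...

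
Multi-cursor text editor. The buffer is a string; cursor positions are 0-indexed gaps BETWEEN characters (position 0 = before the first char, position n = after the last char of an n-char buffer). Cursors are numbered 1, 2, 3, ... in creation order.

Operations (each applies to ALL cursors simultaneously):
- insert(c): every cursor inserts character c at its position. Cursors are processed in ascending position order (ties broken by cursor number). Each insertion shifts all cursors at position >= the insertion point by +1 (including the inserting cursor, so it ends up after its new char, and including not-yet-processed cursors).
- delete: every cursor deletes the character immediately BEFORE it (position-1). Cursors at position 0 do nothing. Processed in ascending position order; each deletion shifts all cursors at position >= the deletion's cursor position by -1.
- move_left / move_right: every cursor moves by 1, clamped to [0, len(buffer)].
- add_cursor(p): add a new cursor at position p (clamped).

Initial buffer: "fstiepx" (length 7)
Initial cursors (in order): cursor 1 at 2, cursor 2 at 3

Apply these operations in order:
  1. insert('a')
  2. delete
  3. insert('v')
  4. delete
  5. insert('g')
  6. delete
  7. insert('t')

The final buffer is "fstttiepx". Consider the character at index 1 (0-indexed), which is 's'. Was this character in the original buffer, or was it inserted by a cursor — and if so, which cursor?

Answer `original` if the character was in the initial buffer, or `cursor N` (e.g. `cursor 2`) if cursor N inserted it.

Answer: original

Derivation:
After op 1 (insert('a')): buffer="fsataiepx" (len 9), cursors c1@3 c2@5, authorship ..1.2....
After op 2 (delete): buffer="fstiepx" (len 7), cursors c1@2 c2@3, authorship .......
After op 3 (insert('v')): buffer="fsvtviepx" (len 9), cursors c1@3 c2@5, authorship ..1.2....
After op 4 (delete): buffer="fstiepx" (len 7), cursors c1@2 c2@3, authorship .......
After op 5 (insert('g')): buffer="fsgtgiepx" (len 9), cursors c1@3 c2@5, authorship ..1.2....
After op 6 (delete): buffer="fstiepx" (len 7), cursors c1@2 c2@3, authorship .......
After op 7 (insert('t')): buffer="fstttiepx" (len 9), cursors c1@3 c2@5, authorship ..1.2....
Authorship (.=original, N=cursor N): . . 1 . 2 . . . .
Index 1: author = original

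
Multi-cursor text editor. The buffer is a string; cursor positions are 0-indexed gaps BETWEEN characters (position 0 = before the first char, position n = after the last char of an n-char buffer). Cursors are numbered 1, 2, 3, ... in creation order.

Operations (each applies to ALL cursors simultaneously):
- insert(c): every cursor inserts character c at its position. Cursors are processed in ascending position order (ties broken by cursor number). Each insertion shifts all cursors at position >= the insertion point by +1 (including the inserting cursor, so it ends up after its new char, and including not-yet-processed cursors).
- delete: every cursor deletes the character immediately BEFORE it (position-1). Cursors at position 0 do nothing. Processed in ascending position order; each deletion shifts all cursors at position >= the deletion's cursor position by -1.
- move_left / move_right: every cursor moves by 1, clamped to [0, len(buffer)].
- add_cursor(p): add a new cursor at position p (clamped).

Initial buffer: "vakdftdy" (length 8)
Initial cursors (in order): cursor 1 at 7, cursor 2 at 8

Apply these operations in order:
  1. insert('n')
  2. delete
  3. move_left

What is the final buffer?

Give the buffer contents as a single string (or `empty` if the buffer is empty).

After op 1 (insert('n')): buffer="vakdftdnyn" (len 10), cursors c1@8 c2@10, authorship .......1.2
After op 2 (delete): buffer="vakdftdy" (len 8), cursors c1@7 c2@8, authorship ........
After op 3 (move_left): buffer="vakdftdy" (len 8), cursors c1@6 c2@7, authorship ........

Answer: vakdftdy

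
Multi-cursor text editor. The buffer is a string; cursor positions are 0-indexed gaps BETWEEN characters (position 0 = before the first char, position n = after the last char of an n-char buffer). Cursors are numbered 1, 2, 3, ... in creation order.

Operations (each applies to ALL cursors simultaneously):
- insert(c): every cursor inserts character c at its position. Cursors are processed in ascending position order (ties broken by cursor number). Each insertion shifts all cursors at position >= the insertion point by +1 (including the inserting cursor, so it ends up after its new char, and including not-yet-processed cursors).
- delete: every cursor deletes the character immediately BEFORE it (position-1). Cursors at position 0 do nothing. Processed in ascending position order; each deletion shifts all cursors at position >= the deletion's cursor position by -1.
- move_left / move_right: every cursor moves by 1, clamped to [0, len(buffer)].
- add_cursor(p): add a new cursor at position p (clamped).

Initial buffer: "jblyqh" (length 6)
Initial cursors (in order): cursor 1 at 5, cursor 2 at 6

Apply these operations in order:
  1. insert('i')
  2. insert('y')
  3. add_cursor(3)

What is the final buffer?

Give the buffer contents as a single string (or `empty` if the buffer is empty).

After op 1 (insert('i')): buffer="jblyqihi" (len 8), cursors c1@6 c2@8, authorship .....1.2
After op 2 (insert('y')): buffer="jblyqiyhiy" (len 10), cursors c1@7 c2@10, authorship .....11.22
After op 3 (add_cursor(3)): buffer="jblyqiyhiy" (len 10), cursors c3@3 c1@7 c2@10, authorship .....11.22

Answer: jblyqiyhiy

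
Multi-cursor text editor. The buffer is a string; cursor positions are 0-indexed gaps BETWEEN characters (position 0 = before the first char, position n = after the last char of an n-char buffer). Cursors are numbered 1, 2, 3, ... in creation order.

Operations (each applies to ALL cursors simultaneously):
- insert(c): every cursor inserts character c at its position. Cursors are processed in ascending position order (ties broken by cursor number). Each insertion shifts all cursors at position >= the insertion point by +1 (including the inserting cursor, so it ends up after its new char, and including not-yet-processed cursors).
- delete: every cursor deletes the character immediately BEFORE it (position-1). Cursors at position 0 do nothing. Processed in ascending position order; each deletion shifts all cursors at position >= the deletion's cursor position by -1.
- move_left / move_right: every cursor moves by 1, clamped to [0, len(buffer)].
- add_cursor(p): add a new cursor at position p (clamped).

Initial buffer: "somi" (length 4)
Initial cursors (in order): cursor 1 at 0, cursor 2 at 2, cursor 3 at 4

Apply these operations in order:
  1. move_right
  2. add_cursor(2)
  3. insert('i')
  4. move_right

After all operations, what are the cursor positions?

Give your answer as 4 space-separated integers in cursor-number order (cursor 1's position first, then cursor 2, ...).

After op 1 (move_right): buffer="somi" (len 4), cursors c1@1 c2@3 c3@4, authorship ....
After op 2 (add_cursor(2)): buffer="somi" (len 4), cursors c1@1 c4@2 c2@3 c3@4, authorship ....
After op 3 (insert('i')): buffer="sioimiii" (len 8), cursors c1@2 c4@4 c2@6 c3@8, authorship .1.4.2.3
After op 4 (move_right): buffer="sioimiii" (len 8), cursors c1@3 c4@5 c2@7 c3@8, authorship .1.4.2.3

Answer: 3 7 8 5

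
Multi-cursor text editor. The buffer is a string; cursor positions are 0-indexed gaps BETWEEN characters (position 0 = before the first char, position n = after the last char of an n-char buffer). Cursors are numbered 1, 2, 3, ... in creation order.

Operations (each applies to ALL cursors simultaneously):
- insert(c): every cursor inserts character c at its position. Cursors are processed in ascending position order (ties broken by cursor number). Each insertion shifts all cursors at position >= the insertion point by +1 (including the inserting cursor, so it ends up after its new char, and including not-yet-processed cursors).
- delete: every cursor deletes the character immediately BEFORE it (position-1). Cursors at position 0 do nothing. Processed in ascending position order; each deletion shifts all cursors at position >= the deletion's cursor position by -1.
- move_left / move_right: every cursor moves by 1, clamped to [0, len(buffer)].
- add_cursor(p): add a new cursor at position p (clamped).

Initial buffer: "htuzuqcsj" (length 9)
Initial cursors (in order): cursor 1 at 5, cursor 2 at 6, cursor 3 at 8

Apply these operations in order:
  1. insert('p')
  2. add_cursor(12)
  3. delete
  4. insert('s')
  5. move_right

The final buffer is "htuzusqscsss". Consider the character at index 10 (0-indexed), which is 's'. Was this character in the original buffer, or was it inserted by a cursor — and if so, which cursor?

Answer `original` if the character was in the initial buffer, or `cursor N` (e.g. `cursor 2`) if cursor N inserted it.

After op 1 (insert('p')): buffer="htuzupqpcspj" (len 12), cursors c1@6 c2@8 c3@11, authorship .....1.2..3.
After op 2 (add_cursor(12)): buffer="htuzupqpcspj" (len 12), cursors c1@6 c2@8 c3@11 c4@12, authorship .....1.2..3.
After op 3 (delete): buffer="htuzuqcs" (len 8), cursors c1@5 c2@6 c3@8 c4@8, authorship ........
After op 4 (insert('s')): buffer="htuzusqscsss" (len 12), cursors c1@6 c2@8 c3@12 c4@12, authorship .....1.2..34
After op 5 (move_right): buffer="htuzusqscsss" (len 12), cursors c1@7 c2@9 c3@12 c4@12, authorship .....1.2..34
Authorship (.=original, N=cursor N): . . . . . 1 . 2 . . 3 4
Index 10: author = 3

Answer: cursor 3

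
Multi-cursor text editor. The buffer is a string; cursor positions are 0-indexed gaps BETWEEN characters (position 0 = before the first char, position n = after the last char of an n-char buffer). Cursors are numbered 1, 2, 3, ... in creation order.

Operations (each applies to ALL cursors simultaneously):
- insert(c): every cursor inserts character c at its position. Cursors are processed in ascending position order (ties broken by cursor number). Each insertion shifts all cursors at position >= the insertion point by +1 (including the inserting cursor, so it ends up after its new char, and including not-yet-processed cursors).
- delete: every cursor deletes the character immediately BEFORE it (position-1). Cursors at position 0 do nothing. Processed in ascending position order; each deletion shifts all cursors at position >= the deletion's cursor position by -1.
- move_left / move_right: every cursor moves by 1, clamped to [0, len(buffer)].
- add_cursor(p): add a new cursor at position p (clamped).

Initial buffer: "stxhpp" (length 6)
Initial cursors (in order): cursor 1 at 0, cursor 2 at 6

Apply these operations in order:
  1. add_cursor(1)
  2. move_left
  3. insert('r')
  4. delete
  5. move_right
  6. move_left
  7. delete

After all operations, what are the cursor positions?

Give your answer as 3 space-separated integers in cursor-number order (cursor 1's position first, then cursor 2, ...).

After op 1 (add_cursor(1)): buffer="stxhpp" (len 6), cursors c1@0 c3@1 c2@6, authorship ......
After op 2 (move_left): buffer="stxhpp" (len 6), cursors c1@0 c3@0 c2@5, authorship ......
After op 3 (insert('r')): buffer="rrstxhprp" (len 9), cursors c1@2 c3@2 c2@8, authorship 13.....2.
After op 4 (delete): buffer="stxhpp" (len 6), cursors c1@0 c3@0 c2@5, authorship ......
After op 5 (move_right): buffer="stxhpp" (len 6), cursors c1@1 c3@1 c2@6, authorship ......
After op 6 (move_left): buffer="stxhpp" (len 6), cursors c1@0 c3@0 c2@5, authorship ......
After op 7 (delete): buffer="stxhp" (len 5), cursors c1@0 c3@0 c2@4, authorship .....

Answer: 0 4 0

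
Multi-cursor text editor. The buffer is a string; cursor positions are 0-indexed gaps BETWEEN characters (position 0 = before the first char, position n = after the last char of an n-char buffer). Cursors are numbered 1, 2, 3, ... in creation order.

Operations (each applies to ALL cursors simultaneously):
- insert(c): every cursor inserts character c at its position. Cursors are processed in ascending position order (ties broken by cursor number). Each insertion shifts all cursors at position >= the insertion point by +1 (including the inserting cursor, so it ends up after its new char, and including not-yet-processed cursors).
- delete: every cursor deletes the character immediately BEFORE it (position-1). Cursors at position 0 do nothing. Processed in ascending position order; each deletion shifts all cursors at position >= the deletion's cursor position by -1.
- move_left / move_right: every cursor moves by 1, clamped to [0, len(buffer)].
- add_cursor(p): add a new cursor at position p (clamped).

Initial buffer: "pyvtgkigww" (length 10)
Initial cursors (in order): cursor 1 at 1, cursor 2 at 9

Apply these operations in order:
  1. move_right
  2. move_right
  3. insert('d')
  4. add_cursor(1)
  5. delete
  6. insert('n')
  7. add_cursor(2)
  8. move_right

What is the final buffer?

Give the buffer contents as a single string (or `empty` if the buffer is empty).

Answer: nyvntgkigwwn

Derivation:
After op 1 (move_right): buffer="pyvtgkigww" (len 10), cursors c1@2 c2@10, authorship ..........
After op 2 (move_right): buffer="pyvtgkigww" (len 10), cursors c1@3 c2@10, authorship ..........
After op 3 (insert('d')): buffer="pyvdtgkigwwd" (len 12), cursors c1@4 c2@12, authorship ...1.......2
After op 4 (add_cursor(1)): buffer="pyvdtgkigwwd" (len 12), cursors c3@1 c1@4 c2@12, authorship ...1.......2
After op 5 (delete): buffer="yvtgkigww" (len 9), cursors c3@0 c1@2 c2@9, authorship .........
After op 6 (insert('n')): buffer="nyvntgkigwwn" (len 12), cursors c3@1 c1@4 c2@12, authorship 3..1.......2
After op 7 (add_cursor(2)): buffer="nyvntgkigwwn" (len 12), cursors c3@1 c4@2 c1@4 c2@12, authorship 3..1.......2
After op 8 (move_right): buffer="nyvntgkigwwn" (len 12), cursors c3@2 c4@3 c1@5 c2@12, authorship 3..1.......2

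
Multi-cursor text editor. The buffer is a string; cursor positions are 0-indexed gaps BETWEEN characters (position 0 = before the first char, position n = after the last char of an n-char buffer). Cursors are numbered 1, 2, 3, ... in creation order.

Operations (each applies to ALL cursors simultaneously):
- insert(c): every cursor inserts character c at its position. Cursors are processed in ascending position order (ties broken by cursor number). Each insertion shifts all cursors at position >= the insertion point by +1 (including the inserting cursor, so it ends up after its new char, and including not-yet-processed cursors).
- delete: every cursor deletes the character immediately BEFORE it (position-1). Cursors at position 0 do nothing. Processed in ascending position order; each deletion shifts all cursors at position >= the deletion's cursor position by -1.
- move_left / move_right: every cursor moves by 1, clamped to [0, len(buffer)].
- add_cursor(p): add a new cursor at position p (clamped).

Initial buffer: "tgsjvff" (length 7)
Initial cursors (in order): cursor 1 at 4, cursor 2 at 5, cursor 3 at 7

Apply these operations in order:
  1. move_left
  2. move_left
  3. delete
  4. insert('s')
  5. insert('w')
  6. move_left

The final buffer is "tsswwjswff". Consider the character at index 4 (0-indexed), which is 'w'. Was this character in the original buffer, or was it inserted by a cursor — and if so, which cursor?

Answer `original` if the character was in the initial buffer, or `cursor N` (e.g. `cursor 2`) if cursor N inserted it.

Answer: cursor 2

Derivation:
After op 1 (move_left): buffer="tgsjvff" (len 7), cursors c1@3 c2@4 c3@6, authorship .......
After op 2 (move_left): buffer="tgsjvff" (len 7), cursors c1@2 c2@3 c3@5, authorship .......
After op 3 (delete): buffer="tjff" (len 4), cursors c1@1 c2@1 c3@2, authorship ....
After op 4 (insert('s')): buffer="tssjsff" (len 7), cursors c1@3 c2@3 c3@5, authorship .12.3..
After op 5 (insert('w')): buffer="tsswwjswff" (len 10), cursors c1@5 c2@5 c3@8, authorship .1212.33..
After op 6 (move_left): buffer="tsswwjswff" (len 10), cursors c1@4 c2@4 c3@7, authorship .1212.33..
Authorship (.=original, N=cursor N): . 1 2 1 2 . 3 3 . .
Index 4: author = 2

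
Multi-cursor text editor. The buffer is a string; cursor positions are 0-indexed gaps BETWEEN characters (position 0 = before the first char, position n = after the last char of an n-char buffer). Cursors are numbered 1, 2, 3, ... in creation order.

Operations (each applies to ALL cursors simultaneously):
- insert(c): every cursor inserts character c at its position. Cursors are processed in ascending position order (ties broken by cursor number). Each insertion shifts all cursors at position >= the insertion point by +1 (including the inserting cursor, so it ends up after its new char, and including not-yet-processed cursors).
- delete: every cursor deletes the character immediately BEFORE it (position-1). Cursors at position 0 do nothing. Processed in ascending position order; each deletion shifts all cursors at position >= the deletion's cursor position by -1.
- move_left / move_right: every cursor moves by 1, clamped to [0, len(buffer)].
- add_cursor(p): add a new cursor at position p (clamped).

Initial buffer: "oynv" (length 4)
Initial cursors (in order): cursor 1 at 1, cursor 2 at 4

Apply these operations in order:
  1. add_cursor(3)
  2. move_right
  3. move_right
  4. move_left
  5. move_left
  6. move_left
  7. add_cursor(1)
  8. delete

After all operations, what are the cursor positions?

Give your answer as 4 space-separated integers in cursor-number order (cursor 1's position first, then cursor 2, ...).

Answer: 0 0 0 0

Derivation:
After op 1 (add_cursor(3)): buffer="oynv" (len 4), cursors c1@1 c3@3 c2@4, authorship ....
After op 2 (move_right): buffer="oynv" (len 4), cursors c1@2 c2@4 c3@4, authorship ....
After op 3 (move_right): buffer="oynv" (len 4), cursors c1@3 c2@4 c3@4, authorship ....
After op 4 (move_left): buffer="oynv" (len 4), cursors c1@2 c2@3 c3@3, authorship ....
After op 5 (move_left): buffer="oynv" (len 4), cursors c1@1 c2@2 c3@2, authorship ....
After op 6 (move_left): buffer="oynv" (len 4), cursors c1@0 c2@1 c3@1, authorship ....
After op 7 (add_cursor(1)): buffer="oynv" (len 4), cursors c1@0 c2@1 c3@1 c4@1, authorship ....
After op 8 (delete): buffer="ynv" (len 3), cursors c1@0 c2@0 c3@0 c4@0, authorship ...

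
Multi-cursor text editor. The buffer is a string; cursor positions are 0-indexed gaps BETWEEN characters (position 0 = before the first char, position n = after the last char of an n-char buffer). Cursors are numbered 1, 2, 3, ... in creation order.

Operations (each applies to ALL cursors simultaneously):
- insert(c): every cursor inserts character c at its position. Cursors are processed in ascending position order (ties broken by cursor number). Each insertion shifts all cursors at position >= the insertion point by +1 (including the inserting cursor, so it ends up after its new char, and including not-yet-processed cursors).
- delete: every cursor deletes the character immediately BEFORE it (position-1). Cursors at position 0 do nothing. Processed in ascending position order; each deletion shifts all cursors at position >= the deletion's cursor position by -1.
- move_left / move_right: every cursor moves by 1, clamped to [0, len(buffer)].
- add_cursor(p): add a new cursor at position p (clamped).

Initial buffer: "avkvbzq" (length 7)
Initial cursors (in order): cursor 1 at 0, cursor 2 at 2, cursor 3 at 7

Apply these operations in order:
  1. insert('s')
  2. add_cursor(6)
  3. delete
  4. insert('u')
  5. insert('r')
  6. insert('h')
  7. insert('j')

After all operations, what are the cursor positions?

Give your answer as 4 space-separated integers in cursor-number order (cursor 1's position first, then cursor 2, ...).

After op 1 (insert('s')): buffer="savskvbzqs" (len 10), cursors c1@1 c2@4 c3@10, authorship 1..2.....3
After op 2 (add_cursor(6)): buffer="savskvbzqs" (len 10), cursors c1@1 c2@4 c4@6 c3@10, authorship 1..2.....3
After op 3 (delete): buffer="avkbzq" (len 6), cursors c1@0 c2@2 c4@3 c3@6, authorship ......
After op 4 (insert('u')): buffer="uavukubzqu" (len 10), cursors c1@1 c2@4 c4@6 c3@10, authorship 1..2.4...3
After op 5 (insert('r')): buffer="uravurkurbzqur" (len 14), cursors c1@2 c2@6 c4@9 c3@14, authorship 11..22.44...33
After op 6 (insert('h')): buffer="urhavurhkurhbzqurh" (len 18), cursors c1@3 c2@8 c4@12 c3@18, authorship 111..222.444...333
After op 7 (insert('j')): buffer="urhjavurhjkurhjbzqurhj" (len 22), cursors c1@4 c2@10 c4@15 c3@22, authorship 1111..2222.4444...3333

Answer: 4 10 22 15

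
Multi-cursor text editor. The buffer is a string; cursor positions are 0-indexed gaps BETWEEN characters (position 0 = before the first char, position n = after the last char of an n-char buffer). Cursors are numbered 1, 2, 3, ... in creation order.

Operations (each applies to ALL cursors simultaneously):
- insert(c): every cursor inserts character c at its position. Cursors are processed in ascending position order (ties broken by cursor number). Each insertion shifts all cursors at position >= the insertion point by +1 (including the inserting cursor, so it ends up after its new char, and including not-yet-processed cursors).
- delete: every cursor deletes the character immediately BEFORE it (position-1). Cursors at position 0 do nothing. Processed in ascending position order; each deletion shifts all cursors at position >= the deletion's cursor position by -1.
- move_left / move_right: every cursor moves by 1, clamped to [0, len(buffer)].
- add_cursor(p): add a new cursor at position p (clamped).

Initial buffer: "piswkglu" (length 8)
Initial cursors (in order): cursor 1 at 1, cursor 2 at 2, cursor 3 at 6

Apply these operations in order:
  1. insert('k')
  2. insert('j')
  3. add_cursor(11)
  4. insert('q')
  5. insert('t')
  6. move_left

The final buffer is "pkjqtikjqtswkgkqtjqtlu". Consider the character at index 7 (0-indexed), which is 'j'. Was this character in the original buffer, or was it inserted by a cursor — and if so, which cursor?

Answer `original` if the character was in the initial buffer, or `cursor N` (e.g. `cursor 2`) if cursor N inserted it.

After op 1 (insert('k')): buffer="pkikswkgklu" (len 11), cursors c1@2 c2@4 c3@9, authorship .1.2....3..
After op 2 (insert('j')): buffer="pkjikjswkgkjlu" (len 14), cursors c1@3 c2@6 c3@12, authorship .11.22....33..
After op 3 (add_cursor(11)): buffer="pkjikjswkgkjlu" (len 14), cursors c1@3 c2@6 c4@11 c3@12, authorship .11.22....33..
After op 4 (insert('q')): buffer="pkjqikjqswkgkqjqlu" (len 18), cursors c1@4 c2@8 c4@14 c3@16, authorship .111.222....3433..
After op 5 (insert('t')): buffer="pkjqtikjqtswkgkqtjqtlu" (len 22), cursors c1@5 c2@10 c4@17 c3@20, authorship .1111.2222....344333..
After op 6 (move_left): buffer="pkjqtikjqtswkgkqtjqtlu" (len 22), cursors c1@4 c2@9 c4@16 c3@19, authorship .1111.2222....344333..
Authorship (.=original, N=cursor N): . 1 1 1 1 . 2 2 2 2 . . . . 3 4 4 3 3 3 . .
Index 7: author = 2

Answer: cursor 2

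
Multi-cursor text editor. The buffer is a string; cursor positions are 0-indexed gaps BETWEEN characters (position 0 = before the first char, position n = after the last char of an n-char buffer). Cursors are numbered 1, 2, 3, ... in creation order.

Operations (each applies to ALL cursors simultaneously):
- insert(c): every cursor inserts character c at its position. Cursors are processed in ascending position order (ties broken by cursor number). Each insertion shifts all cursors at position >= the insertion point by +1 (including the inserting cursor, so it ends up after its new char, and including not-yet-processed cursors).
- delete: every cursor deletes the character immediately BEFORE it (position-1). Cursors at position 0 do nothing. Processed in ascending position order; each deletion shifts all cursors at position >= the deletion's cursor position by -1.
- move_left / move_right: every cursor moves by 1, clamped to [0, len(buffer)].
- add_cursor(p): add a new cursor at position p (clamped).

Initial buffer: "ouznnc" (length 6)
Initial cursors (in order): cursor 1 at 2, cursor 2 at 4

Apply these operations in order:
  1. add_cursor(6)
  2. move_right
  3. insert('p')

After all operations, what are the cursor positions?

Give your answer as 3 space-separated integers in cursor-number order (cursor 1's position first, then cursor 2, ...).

After op 1 (add_cursor(6)): buffer="ouznnc" (len 6), cursors c1@2 c2@4 c3@6, authorship ......
After op 2 (move_right): buffer="ouznnc" (len 6), cursors c1@3 c2@5 c3@6, authorship ......
After op 3 (insert('p')): buffer="ouzpnnpcp" (len 9), cursors c1@4 c2@7 c3@9, authorship ...1..2.3

Answer: 4 7 9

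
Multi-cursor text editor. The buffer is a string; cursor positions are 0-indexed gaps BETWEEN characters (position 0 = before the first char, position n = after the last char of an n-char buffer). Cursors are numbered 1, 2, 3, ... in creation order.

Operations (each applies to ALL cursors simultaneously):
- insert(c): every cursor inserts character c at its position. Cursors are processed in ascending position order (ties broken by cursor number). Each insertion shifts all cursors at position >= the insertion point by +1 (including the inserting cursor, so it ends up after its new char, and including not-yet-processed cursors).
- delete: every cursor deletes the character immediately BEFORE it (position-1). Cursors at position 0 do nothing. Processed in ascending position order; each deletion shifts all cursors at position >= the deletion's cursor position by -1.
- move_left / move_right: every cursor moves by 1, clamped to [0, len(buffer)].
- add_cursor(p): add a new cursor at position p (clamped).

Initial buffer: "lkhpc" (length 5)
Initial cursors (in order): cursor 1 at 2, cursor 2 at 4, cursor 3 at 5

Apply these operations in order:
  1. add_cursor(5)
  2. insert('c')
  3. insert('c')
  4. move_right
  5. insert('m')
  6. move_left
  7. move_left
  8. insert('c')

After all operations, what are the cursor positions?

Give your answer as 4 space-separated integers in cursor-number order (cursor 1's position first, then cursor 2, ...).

Answer: 5 11 19 19

Derivation:
After op 1 (add_cursor(5)): buffer="lkhpc" (len 5), cursors c1@2 c2@4 c3@5 c4@5, authorship .....
After op 2 (insert('c')): buffer="lkchpcccc" (len 9), cursors c1@3 c2@6 c3@9 c4@9, authorship ..1..2.34
After op 3 (insert('c')): buffer="lkcchpccccccc" (len 13), cursors c1@4 c2@8 c3@13 c4@13, authorship ..11..22.3434
After op 4 (move_right): buffer="lkcchpccccccc" (len 13), cursors c1@5 c2@9 c3@13 c4@13, authorship ..11..22.3434
After op 5 (insert('m')): buffer="lkcchmpcccmccccmm" (len 17), cursors c1@6 c2@11 c3@17 c4@17, authorship ..11.1.22.2343434
After op 6 (move_left): buffer="lkcchmpcccmccccmm" (len 17), cursors c1@5 c2@10 c3@16 c4@16, authorship ..11.1.22.2343434
After op 7 (move_left): buffer="lkcchmpcccmccccmm" (len 17), cursors c1@4 c2@9 c3@15 c4@15, authorship ..11.1.22.2343434
After op 8 (insert('c')): buffer="lkccchmpccccmccccccmm" (len 21), cursors c1@5 c2@11 c3@19 c4@19, authorship ..111.1.222.234343434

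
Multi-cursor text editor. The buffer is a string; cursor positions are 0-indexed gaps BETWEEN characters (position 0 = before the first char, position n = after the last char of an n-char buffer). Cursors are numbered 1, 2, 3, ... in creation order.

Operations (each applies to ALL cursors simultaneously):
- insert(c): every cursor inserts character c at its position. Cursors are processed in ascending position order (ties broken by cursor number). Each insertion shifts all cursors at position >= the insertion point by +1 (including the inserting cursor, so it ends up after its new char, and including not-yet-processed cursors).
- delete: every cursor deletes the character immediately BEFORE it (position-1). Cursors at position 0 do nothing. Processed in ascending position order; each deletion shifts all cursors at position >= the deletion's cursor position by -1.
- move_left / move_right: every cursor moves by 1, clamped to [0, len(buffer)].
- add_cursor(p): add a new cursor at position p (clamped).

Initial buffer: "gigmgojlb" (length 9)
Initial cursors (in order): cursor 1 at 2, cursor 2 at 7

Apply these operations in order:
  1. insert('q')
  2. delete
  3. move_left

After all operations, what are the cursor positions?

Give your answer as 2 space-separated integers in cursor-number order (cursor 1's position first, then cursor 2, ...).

After op 1 (insert('q')): buffer="giqgmgojqlb" (len 11), cursors c1@3 c2@9, authorship ..1.....2..
After op 2 (delete): buffer="gigmgojlb" (len 9), cursors c1@2 c2@7, authorship .........
After op 3 (move_left): buffer="gigmgojlb" (len 9), cursors c1@1 c2@6, authorship .........

Answer: 1 6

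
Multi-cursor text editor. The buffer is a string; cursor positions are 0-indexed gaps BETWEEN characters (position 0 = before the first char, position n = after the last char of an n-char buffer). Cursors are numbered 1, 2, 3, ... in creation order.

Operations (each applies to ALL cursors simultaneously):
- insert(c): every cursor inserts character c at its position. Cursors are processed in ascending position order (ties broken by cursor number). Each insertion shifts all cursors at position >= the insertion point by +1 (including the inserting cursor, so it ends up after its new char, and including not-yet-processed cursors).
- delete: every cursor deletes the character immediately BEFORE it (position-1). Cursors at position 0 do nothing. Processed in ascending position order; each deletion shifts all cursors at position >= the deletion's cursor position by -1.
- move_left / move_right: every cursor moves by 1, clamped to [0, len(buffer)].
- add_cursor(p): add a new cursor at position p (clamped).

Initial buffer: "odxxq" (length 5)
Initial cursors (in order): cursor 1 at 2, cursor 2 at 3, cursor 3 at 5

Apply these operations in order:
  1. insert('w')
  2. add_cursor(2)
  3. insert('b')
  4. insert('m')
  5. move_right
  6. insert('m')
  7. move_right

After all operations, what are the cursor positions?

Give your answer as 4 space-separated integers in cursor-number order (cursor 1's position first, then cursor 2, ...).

After op 1 (insert('w')): buffer="odwxwxqw" (len 8), cursors c1@3 c2@5 c3@8, authorship ..1.2..3
After op 2 (add_cursor(2)): buffer="odwxwxqw" (len 8), cursors c4@2 c1@3 c2@5 c3@8, authorship ..1.2..3
After op 3 (insert('b')): buffer="odbwbxwbxqwb" (len 12), cursors c4@3 c1@5 c2@8 c3@12, authorship ..411.22..33
After op 4 (insert('m')): buffer="odbmwbmxwbmxqwbm" (len 16), cursors c4@4 c1@7 c2@11 c3@16, authorship ..44111.222..333
After op 5 (move_right): buffer="odbmwbmxwbmxqwbm" (len 16), cursors c4@5 c1@8 c2@12 c3@16, authorship ..44111.222..333
After op 6 (insert('m')): buffer="odbmwmbmxmwbmxmqwbmm" (len 20), cursors c4@6 c1@10 c2@15 c3@20, authorship ..441411.1222.2.3333
After op 7 (move_right): buffer="odbmwmbmxmwbmxmqwbmm" (len 20), cursors c4@7 c1@11 c2@16 c3@20, authorship ..441411.1222.2.3333

Answer: 11 16 20 7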